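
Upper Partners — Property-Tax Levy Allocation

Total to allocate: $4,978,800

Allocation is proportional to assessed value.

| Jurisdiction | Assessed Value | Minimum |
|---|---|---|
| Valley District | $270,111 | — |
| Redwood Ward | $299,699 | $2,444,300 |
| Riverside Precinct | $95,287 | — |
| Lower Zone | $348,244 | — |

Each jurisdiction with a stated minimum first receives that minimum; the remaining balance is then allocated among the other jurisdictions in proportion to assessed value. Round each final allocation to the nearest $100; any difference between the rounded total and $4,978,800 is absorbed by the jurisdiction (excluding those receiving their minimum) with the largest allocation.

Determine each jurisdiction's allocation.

Valley District: $959,300 · Redwood Ward: $2,444,300 · Riverside Precinct: $338,400 · Lower Zone: $1,236,800

Guaranteed amounts: Redwood Ward $2,444,300. Residual $2,534,500.
Residual split over remaining assessed value 713,642: Valley District 959,299.38 → $959,300; Riverside Precinct 338,411.84 → $338,400; Lower Zone 1,236,788.78 → $1,236,800.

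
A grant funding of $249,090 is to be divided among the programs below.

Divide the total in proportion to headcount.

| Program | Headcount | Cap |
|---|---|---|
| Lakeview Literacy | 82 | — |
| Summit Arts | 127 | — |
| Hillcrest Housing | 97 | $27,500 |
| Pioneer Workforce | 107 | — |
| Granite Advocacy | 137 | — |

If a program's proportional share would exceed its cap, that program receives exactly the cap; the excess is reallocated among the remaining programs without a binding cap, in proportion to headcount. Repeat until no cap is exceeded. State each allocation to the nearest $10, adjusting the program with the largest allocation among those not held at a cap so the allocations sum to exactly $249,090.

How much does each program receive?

Headcount total: 550.
Unconstrained shares: Lakeview Literacy 37,137.05; Summit Arts 57,517.15; Hillcrest Housing 43,930.42; Pioneer Workforce 48,459.33; Granite Advocacy 62,046.05.
Held at cap: Hillcrest Housing ($27,500); remaining pool $221,590 reallocated over remaining headcount 453.
Remaining shares: Lakeview Literacy 40,111.21 → $40,110; Summit Arts 62,123.47 → $62,120; Pioneer Workforce 52,340.24 → $52,340; Granite Advocacy 67,015.08 → $67,020.

Lakeview Literacy: $40,110 | Summit Arts: $62,120 | Hillcrest Housing: $27,500 | Pioneer Workforce: $52,340 | Granite Advocacy: $67,020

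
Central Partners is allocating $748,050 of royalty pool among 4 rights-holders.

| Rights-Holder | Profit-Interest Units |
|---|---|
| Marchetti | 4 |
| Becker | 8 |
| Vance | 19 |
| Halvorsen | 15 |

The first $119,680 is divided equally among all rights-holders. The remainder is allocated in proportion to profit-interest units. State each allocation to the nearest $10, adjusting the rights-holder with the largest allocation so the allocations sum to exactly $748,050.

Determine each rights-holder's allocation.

$119,680 shared equally gives $29,920 per rights-holder.
Remainder $628,370 by profit-interest units (total 46): Marchetti 54,640.87 → $54,640; Becker 109,281.74 → $109,280; Vance 259,544.13 → $259,540; Halvorsen 204,903.26 → $204,900.
Rounding difference +$10 on remainder applied to Vance.
Totals: Marchetti $29,920 + $54,640 = $84,560; Becker $29,920 + $109,280 = $139,200; Vance $29,920 + $259,550 = $289,470; Halvorsen $29,920 + $204,900 = $234,820.

Marchetti: $84,560 | Becker: $139,200 | Vance: $289,470 | Halvorsen: $234,820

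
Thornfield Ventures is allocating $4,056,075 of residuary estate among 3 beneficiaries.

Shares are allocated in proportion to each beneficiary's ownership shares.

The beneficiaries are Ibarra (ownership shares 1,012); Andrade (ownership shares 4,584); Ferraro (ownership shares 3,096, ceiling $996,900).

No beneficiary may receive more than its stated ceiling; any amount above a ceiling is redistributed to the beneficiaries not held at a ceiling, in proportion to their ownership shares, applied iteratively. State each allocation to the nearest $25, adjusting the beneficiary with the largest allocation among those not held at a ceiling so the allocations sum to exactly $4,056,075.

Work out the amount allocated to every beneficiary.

Ibarra: $553,225 | Andrade: $2,505,950 | Ferraro: $996,900

Sum of ownership shares: 8,692.
Unconstrained shares: Ibarra 472,244.35; Andrade 2,139,098.92; Ferraro 1,444,731.73.
Held at cap: Ferraro ($996,900); remaining pool $3,059,175 reallocated over remaining ownership shares 5,596.
Remaining shares: Ibarra 553,231.79 → $553,225; Andrade 2,505,943.21 → $2,505,950.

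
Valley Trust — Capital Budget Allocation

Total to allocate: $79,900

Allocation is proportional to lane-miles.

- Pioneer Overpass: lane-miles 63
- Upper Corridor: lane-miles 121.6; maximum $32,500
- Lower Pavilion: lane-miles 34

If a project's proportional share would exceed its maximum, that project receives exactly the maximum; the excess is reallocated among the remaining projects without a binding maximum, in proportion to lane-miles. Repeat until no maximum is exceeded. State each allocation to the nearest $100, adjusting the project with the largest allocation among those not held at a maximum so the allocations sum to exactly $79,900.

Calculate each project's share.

Pioneer Overpass: $30,800 · Upper Corridor: $32,500 · Lower Pavilion: $16,600

Total lane-miles = 218.6.
Proportional shares (ignoring caps): Pioneer Overpass 23,026.99; Upper Corridor 44,445.75; Lower Pavilion 12,427.26.
Held at cap: Upper Corridor ($32,500); remaining pool $47,400 reallocated over remaining lane-miles 97.
Shares after redistribution: Pioneer Overpass 30,785.57 → $30,800; Lower Pavilion 16,614.43 → $16,600.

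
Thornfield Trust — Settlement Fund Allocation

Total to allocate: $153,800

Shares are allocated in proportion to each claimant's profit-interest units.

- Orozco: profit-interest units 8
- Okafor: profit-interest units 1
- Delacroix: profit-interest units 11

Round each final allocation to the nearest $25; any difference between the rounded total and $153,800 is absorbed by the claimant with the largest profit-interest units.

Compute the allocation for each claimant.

Profit-interest units total: 20.
Unrounded shares: Orozco 8/20 × $153,800 = 61,520.00; Okafor 1/20 × $153,800 = 7,690.00; Delacroix 11/20 × $153,800 = 84,590.00.
Rounded to nearest $25: Orozco $61,525; Okafor $7,700; Delacroix $84,600. Sum = $153,825.
Difference $153,800 − $153,825 = −$25 applied to largest profit-interest units (Delacroix): Delacroix becomes $84,575.

Orozco: $61,525; Okafor: $7,700; Delacroix: $84,575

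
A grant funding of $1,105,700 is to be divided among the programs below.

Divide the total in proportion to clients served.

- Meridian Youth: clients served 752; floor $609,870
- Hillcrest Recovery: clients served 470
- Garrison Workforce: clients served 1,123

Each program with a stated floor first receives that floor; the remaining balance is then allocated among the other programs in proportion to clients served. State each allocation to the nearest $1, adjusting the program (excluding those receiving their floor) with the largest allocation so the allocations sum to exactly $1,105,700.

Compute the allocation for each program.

Minimums first: Meridian Youth $609,870. Remaining pool $495,830.
Remaining pool split over remaining clients served 1,593: Hillcrest Recovery 146,290.08 → $146,290; Garrison Workforce 349,539.92 → $349,540.

Meridian Youth: $609,870; Hillcrest Recovery: $146,290; Garrison Workforce: $349,540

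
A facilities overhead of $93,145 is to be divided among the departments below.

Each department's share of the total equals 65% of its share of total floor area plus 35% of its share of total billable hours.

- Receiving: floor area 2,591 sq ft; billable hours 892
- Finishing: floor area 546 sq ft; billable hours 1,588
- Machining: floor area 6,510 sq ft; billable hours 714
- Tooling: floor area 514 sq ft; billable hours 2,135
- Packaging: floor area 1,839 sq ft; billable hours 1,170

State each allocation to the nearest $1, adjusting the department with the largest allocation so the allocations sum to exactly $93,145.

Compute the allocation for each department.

Totals — floor area 12,000, billable hours 6,499.
Combined weights (65% floor area + 35% billable hours): Receiving 0.1884; Finishing 0.1151; Machining 0.3911; Tooling 0.1428; Packaging 0.1626.
Pro-rata amounts: Receiving 17,547.03; Finishing 10,720.60; Machining 36,426.87; Tooling 13,303.05; Packaging 15,147.44.
After rounding ($1): Receiving $17,547; Finishing $10,721; Machining $36,427; Tooling $13,303; Packaging $15,147. Sum = $93,145.
No rounding difference to absorb.

Receiving: $17,547 | Finishing: $10,721 | Machining: $36,427 | Tooling: $13,303 | Packaging: $15,147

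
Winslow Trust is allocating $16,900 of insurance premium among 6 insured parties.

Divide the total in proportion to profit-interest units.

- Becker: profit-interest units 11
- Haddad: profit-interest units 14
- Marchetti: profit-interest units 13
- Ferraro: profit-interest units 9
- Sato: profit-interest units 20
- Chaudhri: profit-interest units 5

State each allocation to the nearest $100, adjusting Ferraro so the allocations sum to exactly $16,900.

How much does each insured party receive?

Becker: $2,600 | Haddad: $3,300 | Marchetti: $3,100 | Ferraro: $2,000 | Sato: $4,700 | Chaudhri: $1,200

Combined profit-interest units = 72.
Proportional shares: Becker 11/72 × $16,900 = 2,581.94; Haddad 14/72 × $16,900 = 3,286.11; Marchetti 13/72 × $16,900 = 3,051.39; Ferraro 9/72 × $16,900 = 2,112.50; Sato 20/72 × $16,900 = 4,694.44; Chaudhri 5/72 × $16,900 = 1,173.61.
At nearest $100: Becker $2,600; Haddad $3,300; Marchetti $3,100; Ferraro $2,100; Sato $4,700; Chaudhri $1,200. Sum = $17,000.
Difference $16,900 − $17,000 = −$100 applied to Ferraro: Ferraro becomes $2,000.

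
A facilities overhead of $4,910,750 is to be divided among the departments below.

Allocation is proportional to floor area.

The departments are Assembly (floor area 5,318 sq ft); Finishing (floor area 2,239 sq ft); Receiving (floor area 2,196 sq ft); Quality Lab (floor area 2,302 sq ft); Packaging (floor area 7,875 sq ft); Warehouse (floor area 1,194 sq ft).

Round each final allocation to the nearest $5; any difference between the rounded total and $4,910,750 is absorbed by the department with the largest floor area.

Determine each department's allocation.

Assembly: $1,236,290 | Finishing: $520,505 | Receiving: $510,510 | Quality Lab: $535,150 | Packaging: $1,830,725 | Warehouse: $277,570

Sum of floor area: 5,318 + 2,239 + 2,196 + 2,302 + 7,875 + 1,194 = 21,124.
Raw shares: Assembly 1,236,288.98; Finishing 520,506.02; Receiving 510,509.70; Quality Lab 535,151.79; Packaging 1,830,721.28; Warehouse 277,572.22.
Rounded to nearest $5: Assembly $1,236,290; Finishing $520,505; Receiving $510,510; Quality Lab $535,150; Packaging $1,830,720; Warehouse $277,570. Sum = $4,910,745.
Difference $4,910,750 − $4,910,745 = +$5 applied to largest floor area (Packaging): Packaging becomes $1,830,725.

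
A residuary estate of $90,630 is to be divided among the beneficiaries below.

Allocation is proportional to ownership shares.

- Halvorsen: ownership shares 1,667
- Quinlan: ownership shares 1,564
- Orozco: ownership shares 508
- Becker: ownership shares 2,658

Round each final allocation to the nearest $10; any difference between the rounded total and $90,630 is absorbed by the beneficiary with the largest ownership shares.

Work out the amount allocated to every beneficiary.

Halvorsen: $23,620; Quinlan: $22,160; Orozco: $7,200; Becker: $37,650

Sum of ownership shares: 1,667 + 1,564 + 508 + 2,658 = 6,397.
Pro-rata amounts: Halvorsen 23,617.35; Quinlan 22,158.09; Orozco 7,197.13; Becker 37,657.42.
After rounding ($10): Halvorsen $23,620; Quinlan $22,160; Orozco $7,200; Becker $37,660. Sum = $90,640.
Difference $90,630 − $90,640 = −$10 applied to largest ownership shares (Becker): Becker becomes $37,650.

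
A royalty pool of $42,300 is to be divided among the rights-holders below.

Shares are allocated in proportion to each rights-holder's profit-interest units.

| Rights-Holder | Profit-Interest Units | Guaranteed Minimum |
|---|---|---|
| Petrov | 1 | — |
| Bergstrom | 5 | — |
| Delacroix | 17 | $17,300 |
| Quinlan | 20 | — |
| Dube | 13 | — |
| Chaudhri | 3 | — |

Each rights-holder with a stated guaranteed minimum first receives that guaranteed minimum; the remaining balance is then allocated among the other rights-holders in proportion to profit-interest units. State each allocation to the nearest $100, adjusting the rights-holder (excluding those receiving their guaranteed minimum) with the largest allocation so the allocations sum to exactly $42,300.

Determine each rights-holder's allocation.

Petrov: $600 | Bergstrom: $3,000 | Delacroix: $17,300 | Quinlan: $11,900 | Dube: $7,700 | Chaudhri: $1,800

Minimums first: Delacroix $17,300. Remaining pool $25,000.
Remaining pool split over remaining profit-interest units 42: Petrov 595.24 → $600; Bergstrom 2,976.19 → $3,000; Quinlan 11,904.76 → $11,900; Dube 7,738.10 → $7,700; Chaudhri 1,785.71 → $1,800.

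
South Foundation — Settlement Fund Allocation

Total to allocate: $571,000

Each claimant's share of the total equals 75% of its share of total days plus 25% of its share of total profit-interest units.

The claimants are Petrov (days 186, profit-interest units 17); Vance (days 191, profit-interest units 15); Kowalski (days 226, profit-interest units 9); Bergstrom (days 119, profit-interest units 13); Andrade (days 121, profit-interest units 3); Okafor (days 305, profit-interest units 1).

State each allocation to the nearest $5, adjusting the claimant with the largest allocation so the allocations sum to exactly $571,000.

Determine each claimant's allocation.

Petrov: $111,225; Vance: $108,170; Kowalski: $106,460; Bergstrom: $76,385; Andrade: $52,520; Okafor: $116,240

Totals — days 1,148, profit-interest units 58.
Combined weights (75% days + 25% profit-interest units): Petrov 0.1948; Vance 0.1894; Kowalski 0.1864; Bergstrom 0.1338; Andrade 0.0920; Okafor 0.2036.
Proportional shares: Petrov 111,225.97; Vance 108,168.76; Kowalski 106,457.92; Bergstrom 76,387.46; Andrade 52,521.47; Okafor 116,238.43.
After rounding ($5): Petrov $111,225; Vance $108,170; Kowalski $106,460; Bergstrom $76,385; Andrade $52,520; Okafor $116,240. Sum = $571,000.
Rounded total matches; no reconciliation needed.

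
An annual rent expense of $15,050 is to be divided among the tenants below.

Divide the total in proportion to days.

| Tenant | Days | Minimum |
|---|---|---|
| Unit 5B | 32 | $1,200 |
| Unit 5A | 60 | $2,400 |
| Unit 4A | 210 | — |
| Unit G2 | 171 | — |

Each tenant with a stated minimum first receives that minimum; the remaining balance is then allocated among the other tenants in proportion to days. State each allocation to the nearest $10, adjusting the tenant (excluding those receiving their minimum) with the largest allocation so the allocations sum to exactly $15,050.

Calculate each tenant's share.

Unit 5B: $1,200; Unit 5A: $2,400; Unit 4A: $6,310; Unit G2: $5,140

Guaranteed amounts: Unit 5B $1,200; Unit 5A $2,400. Residual $11,450.
Residual split over remaining days 381: Unit 4A 6,311.02 → $6,310; Unit G2 5,138.98 → $5,140.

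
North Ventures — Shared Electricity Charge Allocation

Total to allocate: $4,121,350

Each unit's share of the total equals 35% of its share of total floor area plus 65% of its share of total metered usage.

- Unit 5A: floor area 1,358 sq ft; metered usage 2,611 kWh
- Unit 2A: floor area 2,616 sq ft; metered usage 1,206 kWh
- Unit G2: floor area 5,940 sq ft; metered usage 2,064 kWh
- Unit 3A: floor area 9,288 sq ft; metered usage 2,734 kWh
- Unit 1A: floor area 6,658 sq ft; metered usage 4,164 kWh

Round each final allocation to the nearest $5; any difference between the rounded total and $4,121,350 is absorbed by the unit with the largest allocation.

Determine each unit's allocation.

Totals — floor area 25,860, metered usage 12,779.
Blended shares (35% floor area + 65% metered usage): Unit 5A 0.1512; Unit 2A 0.0967; Unit G2 0.1854; Unit 3A 0.2648; Unit 1A 0.3019.
Pro-rata amounts: Unit 5A 623,096.47; Unit 2A 398,735.92; Unit G2 764,012.45; Unit 3A 1,091,217.04; Unit 1A 1,244,288.12.
After rounding ($5): Unit 5A $623,095; Unit 2A $398,735; Unit G2 $764,010; Unit 3A $1,091,215; Unit 1A $1,244,290. Sum = $4,121,345.
Difference $4,121,350 − $4,121,345 = +$5 applied to largest allocation (Unit 1A): Unit 1A becomes $1,244,295.

Unit 5A: $623,095 · Unit 2A: $398,735 · Unit G2: $764,010 · Unit 3A: $1,091,215 · Unit 1A: $1,244,295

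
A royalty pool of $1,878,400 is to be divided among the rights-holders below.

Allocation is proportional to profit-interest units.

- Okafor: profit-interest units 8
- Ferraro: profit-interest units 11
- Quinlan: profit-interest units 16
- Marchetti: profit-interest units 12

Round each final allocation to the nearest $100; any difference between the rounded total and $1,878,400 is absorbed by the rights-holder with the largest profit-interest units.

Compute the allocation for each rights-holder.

Combined profit-interest units = 8 + 11 + 16 + 12 = 47.
Pro-rata amounts: Okafor 319,727.66; Ferraro 439,625.53; Quinlan 639,455.32; Marchetti 479,591.49.
After rounding ($100): Okafor $319,700; Ferraro $439,600; Quinlan $639,500; Marchetti $479,600. Sum = $1,878,400.
Rounded total matches; no reconciliation needed.

Okafor: $319,700; Ferraro: $439,600; Quinlan: $639,500; Marchetti: $479,600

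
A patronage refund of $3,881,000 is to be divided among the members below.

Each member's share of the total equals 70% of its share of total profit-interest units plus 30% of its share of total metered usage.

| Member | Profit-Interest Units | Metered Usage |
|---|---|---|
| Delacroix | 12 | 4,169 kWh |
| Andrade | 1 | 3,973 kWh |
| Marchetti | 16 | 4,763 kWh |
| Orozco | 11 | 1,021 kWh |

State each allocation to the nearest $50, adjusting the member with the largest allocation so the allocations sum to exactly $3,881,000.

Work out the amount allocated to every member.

Totals — profit-interest units 40, metered usage 13,926.
Combined weights (70% profit-interest units + 30% metered usage): Delacroix 0.2998; Andrade 0.1031; Marchetti 0.3826; Orozco 0.2145.
Pro-rata amounts: Delacroix 1,163,564.27; Andrade 400,084.95; Marchetti 1,484,896.35; Orozco 832,454.43.
Rounded to nearest $50: Delacroix $1,163,550; Andrade $400,100; Marchetti $1,484,900; Orozco $832,450. Sum = $3,881,000.
No rounding difference to absorb.

Delacroix: $1,163,550; Andrade: $400,100; Marchetti: $1,484,900; Orozco: $832,450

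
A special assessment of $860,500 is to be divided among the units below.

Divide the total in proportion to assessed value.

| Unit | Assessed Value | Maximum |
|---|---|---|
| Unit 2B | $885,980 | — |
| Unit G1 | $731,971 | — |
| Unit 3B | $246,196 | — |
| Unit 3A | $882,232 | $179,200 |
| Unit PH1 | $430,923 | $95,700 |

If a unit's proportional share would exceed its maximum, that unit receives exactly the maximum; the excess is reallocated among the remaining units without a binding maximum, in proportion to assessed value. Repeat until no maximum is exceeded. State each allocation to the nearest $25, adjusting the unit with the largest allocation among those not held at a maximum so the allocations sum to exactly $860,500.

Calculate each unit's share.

Sum of assessed value: 3,177,302.
Proportional shares (ignoring caps): Unit 2B 239,947.54; Unit G1 198,237.70; Unit 3B 66,676.59; Unit 3A 238,932.48; Unit PH1 116,705.70.
Capped: Unit 3A ($179,200), Unit PH1 ($95,700); balance $585,600 reallocated over remaining assessed value 1,864,147.
Remaining shares: Unit 2B 278,320.27 → $278,325; Unit G1 229,940.14 → $229,950; Unit 3B 77,339.60 → $77,350.
Rounding difference −$25 applied to Unit 2B → $278,300.

Unit 2B: $278,300 · Unit G1: $229,950 · Unit 3B: $77,350 · Unit 3A: $179,200 · Unit PH1: $95,700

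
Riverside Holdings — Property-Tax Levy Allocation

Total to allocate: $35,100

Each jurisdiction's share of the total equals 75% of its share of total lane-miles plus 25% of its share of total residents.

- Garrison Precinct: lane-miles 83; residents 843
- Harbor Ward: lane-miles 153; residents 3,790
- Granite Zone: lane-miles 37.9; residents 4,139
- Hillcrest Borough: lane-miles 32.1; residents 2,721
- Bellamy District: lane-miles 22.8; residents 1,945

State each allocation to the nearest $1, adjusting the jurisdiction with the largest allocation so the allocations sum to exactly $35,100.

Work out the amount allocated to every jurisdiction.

Lane-miles total 328.8; residents total 13,438.
Blended shares (75% lane-miles + 25% residents): Garrison Precinct 0.2050; Harbor Ward 0.4195; Granite Zone 0.1635; Hillcrest Borough 0.1238; Bellamy District 0.0882.
Pro-rata amounts: Garrison Precinct 7,195.78; Harbor Ward 14,724.64; Granite Zone 5,737.18; Hillcrest Borough 4,346.86; Bellamy District 3,095.54.
Rounded to nearest $1: Garrison Precinct $7,196; Harbor Ward $14,725; Granite Zone $5,737; Hillcrest Borough $4,347; Bellamy District $3,096. Sum = $35,101.
Difference $35,100 − $35,101 = −$1 applied to largest allocation (Harbor Ward): Harbor Ward becomes $14,724.

Garrison Precinct: $7,196; Harbor Ward: $14,724; Granite Zone: $5,737; Hillcrest Borough: $4,347; Bellamy District: $3,096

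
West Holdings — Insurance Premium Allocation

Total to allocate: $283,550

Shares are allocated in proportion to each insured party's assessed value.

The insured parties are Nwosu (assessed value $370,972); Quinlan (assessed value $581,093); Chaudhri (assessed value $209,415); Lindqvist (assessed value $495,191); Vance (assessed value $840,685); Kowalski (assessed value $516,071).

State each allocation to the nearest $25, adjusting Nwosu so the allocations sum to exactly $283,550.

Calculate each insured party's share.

Combined assessed value = 3,013,427.
Raw shares: Nwosu 370,972/3,013,427 × $283,550 = 34,906.81; Quinlan 581,093/3,013,427 × $283,550 = 54,678.25; Chaudhri 209,415/3,013,427 × $283,550 = 19,705.01; Lindqvist 495,191/3,013,427 × $283,550 = 46,595.26; Vance 840,685/3,013,427 × $283,550 = 79,104.70; Kowalski 516,071/3,013,427 × $283,550 = 48,559.97.
Rounded to nearest $25: Nwosu $34,900; Quinlan $54,675; Chaudhri $19,700; Lindqvist $46,600; Vance $79,100; Kowalski $48,550. Sum = $283,525.
Difference $283,550 − $283,525 = +$25 applied to Nwosu: Nwosu becomes $34,925.

Nwosu: $34,925; Quinlan: $54,675; Chaudhri: $19,700; Lindqvist: $46,600; Vance: $79,100; Kowalski: $48,550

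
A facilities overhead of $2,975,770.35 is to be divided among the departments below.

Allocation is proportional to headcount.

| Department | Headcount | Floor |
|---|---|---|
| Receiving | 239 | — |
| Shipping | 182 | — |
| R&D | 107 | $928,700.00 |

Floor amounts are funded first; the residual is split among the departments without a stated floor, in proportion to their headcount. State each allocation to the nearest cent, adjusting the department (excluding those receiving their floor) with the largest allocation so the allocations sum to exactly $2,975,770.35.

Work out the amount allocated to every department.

Receiving: $1,162,113.57 · Shipping: $884,956.78 · R&D: $928,700.00

Guaranteed amounts: R&D $928,700.00. Balance $2,047,070.35.
Balance split over remaining headcount 421: Receiving 1,162,113.5716 → $1,162,113.57; Shipping 884,956.7784 → $884,956.78.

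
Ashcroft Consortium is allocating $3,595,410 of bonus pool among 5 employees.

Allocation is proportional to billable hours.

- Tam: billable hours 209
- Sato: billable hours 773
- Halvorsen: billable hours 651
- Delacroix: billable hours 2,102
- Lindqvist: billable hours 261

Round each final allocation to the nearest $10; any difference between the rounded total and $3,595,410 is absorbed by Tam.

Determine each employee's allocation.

Combined billable hours = 3,996.
Proportional shares: Tam 209/3,996 × $3,595,410 = 188,048.22; Sato 773/3,996 × $3,595,410 = 695,508.49; Halvorsen 651/3,996 × $3,595,410 = 585,738.72; Delacroix 2,102/3,996 × $3,595,410 = 1,891,279.23; Lindqvist 261/3,996 × $3,595,410 = 234,835.34.
After rounding ($10): Tam $188,050; Sato $695,510; Halvorsen $585,740; Delacroix $1,891,280; Lindqvist $234,840. Sum = $3,595,420.
Difference $3,595,410 − $3,595,420 = −$10 applied to Tam: Tam becomes $188,040.

Tam: $188,040 · Sato: $695,510 · Halvorsen: $585,740 · Delacroix: $1,891,280 · Lindqvist: $234,840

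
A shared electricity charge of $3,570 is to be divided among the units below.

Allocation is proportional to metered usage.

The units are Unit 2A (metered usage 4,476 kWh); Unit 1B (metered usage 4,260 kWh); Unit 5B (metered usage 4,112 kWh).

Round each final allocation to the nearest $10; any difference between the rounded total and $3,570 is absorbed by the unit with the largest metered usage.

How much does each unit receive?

Sum of metered usage: 12,848.
Pro-rata amounts: Unit 2A 4,476/12,848 × $3,570 = 1,243.72; Unit 1B 4,260/12,848 × $3,570 = 1,183.70; Unit 5B 4,112/12,848 × $3,570 = 1,142.58.
Rounded to nearest $10: Unit 2A $1,240; Unit 1B $1,180; Unit 5B $1,140. Sum = $3,560.
Difference $3,570 − $3,560 = +$10 applied to largest metered usage (Unit 2A): Unit 2A becomes $1,250.

Unit 2A: $1,250 · Unit 1B: $1,180 · Unit 5B: $1,140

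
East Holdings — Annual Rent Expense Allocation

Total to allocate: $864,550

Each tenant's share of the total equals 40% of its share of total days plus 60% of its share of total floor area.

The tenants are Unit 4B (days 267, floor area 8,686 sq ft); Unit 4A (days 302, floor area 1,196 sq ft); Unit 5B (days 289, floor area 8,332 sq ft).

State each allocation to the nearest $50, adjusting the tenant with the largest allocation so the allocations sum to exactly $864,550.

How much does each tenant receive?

Totals — days 858, floor area 18,214.
Combined weights (40% days + 60% floor area): Unit 4B 0.4106; Unit 4A 0.1802; Unit 5B 0.4092.
Pro-rata amounts: Unit 4B 354,990.34; Unit 4A 155,783.96; Unit 5B 353,775.70.
Rounded to nearest $50: Unit 4B $355,000; Unit 4A $155,800; Unit 5B $353,800. Sum = $864,600.
Difference $864,550 − $864,600 = −$50 applied to largest allocation (Unit 4B): Unit 4B becomes $354,950.

Unit 4B: $354,950; Unit 4A: $155,800; Unit 5B: $353,800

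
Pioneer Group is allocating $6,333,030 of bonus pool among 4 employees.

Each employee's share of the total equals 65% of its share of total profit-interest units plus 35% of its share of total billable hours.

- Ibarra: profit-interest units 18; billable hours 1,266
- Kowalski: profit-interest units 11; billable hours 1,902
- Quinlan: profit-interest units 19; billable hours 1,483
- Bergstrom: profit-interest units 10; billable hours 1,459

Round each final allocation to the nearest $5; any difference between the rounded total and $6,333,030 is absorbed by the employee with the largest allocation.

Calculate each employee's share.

Ibarra: $1,736,800; Kowalski: $1,470,710; Quinlan: $1,886,495; Bergstrom: $1,239,025

Profit-interest units total 58; billable hours total 6,110.
Blended shares (65% profit-interest units + 35% billable hours): Ibarra 0.2742; Kowalski 0.2322; Quinlan 0.2979; Bergstrom 0.1956.
Pro-rata amounts: Ibarra 1,736,799.26; Kowalski 1,470,709.42; Quinlan 1,886,495.23; Bergstrom 1,239,026.10.
After rounding ($5): Ibarra $1,736,800; Kowalski $1,470,710; Quinlan $1,886,495; Bergstrom $1,239,025. Sum = $6,333,030.
No rounding difference to absorb.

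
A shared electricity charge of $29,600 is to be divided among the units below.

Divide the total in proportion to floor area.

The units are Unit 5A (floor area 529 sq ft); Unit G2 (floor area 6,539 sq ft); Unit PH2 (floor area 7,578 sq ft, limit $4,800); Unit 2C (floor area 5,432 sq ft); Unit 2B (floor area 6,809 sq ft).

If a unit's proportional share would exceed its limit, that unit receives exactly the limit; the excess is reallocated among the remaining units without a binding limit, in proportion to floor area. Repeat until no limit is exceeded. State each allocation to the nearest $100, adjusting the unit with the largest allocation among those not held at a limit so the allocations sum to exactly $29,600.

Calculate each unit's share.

Unit 5A: $700; Unit G2: $8,400; Unit PH2: $4,800; Unit 2C: $7,000; Unit 2B: $8,700

Sum of floor area: 26,887.
Unconstrained shares: Unit 5A 582.38; Unit G2 7,198.81; Unit PH2 8,342.65; Unit 2C 5,980.11; Unit 2B 7,496.05.
Capped: Unit PH2 ($4,800); residual $24,800 reallocated over remaining floor area 19,309.
Shares after redistribution: Unit 5A 679.43 → $700; Unit G2 8,398.53 → $8,400; Unit 2C 6,976.73 → $7,000; Unit 2B 8,745.31 → $8,700.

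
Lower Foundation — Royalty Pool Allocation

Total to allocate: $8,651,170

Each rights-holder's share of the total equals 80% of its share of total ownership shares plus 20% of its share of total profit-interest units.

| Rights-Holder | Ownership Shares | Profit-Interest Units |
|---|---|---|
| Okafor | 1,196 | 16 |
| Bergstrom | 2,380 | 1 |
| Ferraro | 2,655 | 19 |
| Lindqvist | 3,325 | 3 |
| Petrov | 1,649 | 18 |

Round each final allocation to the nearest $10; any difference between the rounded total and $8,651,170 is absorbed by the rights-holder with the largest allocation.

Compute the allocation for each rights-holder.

Totals — ownership shares 11,205, profit-interest units 57.
Blended shares (80% ownership shares + 20% profit-interest units): Okafor 0.1415; Bergstrom 0.1734; Ferraro 0.2562; Lindqvist 0.2479; Petrov 0.1809.
Pro-rata amounts: Okafor 1,224,407.02; Bergstrom 1,500,397.61; Ferraro 2,216,645.16; Lindqvist 2,144,800.98; Petrov 1,564,919.22.
At nearest $10: Okafor $1,224,410; Bergstrom $1,500,400; Ferraro $2,216,650; Lindqvist $2,144,800; Petrov $1,564,920. Sum = $8,651,180.
Difference $8,651,170 − $8,651,180 = −$10 applied to largest allocation (Ferraro): Ferraro becomes $2,216,640.

Okafor: $1,224,410; Bergstrom: $1,500,400; Ferraro: $2,216,640; Lindqvist: $2,144,800; Petrov: $1,564,920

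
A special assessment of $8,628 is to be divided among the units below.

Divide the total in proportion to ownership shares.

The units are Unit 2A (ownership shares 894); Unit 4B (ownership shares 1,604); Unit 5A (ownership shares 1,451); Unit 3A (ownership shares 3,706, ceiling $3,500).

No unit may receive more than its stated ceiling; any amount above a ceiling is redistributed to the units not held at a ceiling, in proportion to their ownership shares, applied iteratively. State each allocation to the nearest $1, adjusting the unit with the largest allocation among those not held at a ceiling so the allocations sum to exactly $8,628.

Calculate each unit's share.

Unit 2A: $1,161; Unit 4B: $2,083; Unit 5A: $1,884; Unit 3A: $3,500

Sum of ownership shares: 7,655.
Proportional shares (ignoring caps): Unit 2A 1,007.63; Unit 4B 1,807.88; Unit 5A 1,635.43; Unit 3A 4,177.06.
Held at cap: Unit 3A ($3,500); residual $5,128 reallocated over remaining ownership shares 3,949.
Redistributed shares: Unit 2A 1,160.91 → $1,161; Unit 4B 2,082.88 → $2,083; Unit 5A 1,884.21 → $1,884.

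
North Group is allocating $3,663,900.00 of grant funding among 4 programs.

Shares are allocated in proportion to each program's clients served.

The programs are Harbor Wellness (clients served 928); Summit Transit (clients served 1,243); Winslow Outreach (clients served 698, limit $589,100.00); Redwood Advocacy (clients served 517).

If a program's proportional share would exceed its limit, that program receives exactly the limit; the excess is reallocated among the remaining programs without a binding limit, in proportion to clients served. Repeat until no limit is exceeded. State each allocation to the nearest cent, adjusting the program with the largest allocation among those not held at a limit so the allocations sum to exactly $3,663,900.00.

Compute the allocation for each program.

Sum of clients served: 3,386.
Unconstrained shares: Harbor Wellness 1,004,163.9693; Summit Transit 1,345,017.0408; Winslow Outreach 755,287.1234; Redwood Advocacy 559,431.8665.
Held at cap: Winslow Outreach ($589,100.00); balance $3,074,800.00 reallocated over remaining clients served 2,688.
Redistributed shares: Harbor Wellness 1,061,538.0952 → $1,061,538.10; Summit Transit 1,421,866.2202 → $1,421,866.22; Redwood Advocacy 591,395.6845 → $591,395.68.

Harbor Wellness: $1,061,538.10 · Summit Transit: $1,421,866.22 · Winslow Outreach: $589,100.00 · Redwood Advocacy: $591,395.68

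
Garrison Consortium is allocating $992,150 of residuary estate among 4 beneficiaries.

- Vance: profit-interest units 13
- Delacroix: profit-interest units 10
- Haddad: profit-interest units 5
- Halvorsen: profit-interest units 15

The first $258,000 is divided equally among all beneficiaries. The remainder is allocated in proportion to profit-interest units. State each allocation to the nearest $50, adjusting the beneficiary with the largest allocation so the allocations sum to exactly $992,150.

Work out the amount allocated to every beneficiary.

Equal tier: $258,000 ÷ 4 = $64,500 apiece.
Remainder $734,150 by profit-interest units (total 43): Vance 221,952.33 → $221,950; Delacroix 170,732.56 → $170,750; Haddad 85,366.28 → $85,350; Halvorsen 256,098.84 → $256,100.
Totals: Vance $64,500 + $221,950 = $286,450; Delacroix $64,500 + $170,750 = $235,250; Haddad $64,500 + $85,350 = $149,850; Halvorsen $64,500 + $256,100 = $320,600.

Vance: $286,450; Delacroix: $235,250; Haddad: $149,850; Halvorsen: $320,600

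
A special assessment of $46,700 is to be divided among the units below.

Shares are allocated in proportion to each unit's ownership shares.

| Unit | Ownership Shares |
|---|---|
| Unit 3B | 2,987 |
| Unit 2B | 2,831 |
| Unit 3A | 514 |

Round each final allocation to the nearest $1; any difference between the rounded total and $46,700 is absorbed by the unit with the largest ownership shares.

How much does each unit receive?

Sum of ownership shares: 2,987 + 2,831 + 514 = 6,332.
Proportional shares: Unit 3B 22,029.83; Unit 2B 20,879.30; Unit 3A 3,790.87.
After rounding ($1): Unit 3B $22,030; Unit 2B $20,879; Unit 3A $3,791. Sum = $46,700.
Sum already equals the total — no adjustment.

Unit 3B: $22,030; Unit 2B: $20,879; Unit 3A: $3,791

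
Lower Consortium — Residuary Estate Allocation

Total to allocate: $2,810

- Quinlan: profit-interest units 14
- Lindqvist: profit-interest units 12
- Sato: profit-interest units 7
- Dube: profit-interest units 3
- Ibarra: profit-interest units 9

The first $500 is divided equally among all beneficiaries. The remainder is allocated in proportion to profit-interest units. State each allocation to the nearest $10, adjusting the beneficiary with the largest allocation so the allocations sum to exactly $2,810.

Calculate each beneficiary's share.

First tranche $500 split equally: $100 each.
Remainder $2,310 by profit-interest units (total 45): Quinlan 718.67 → $720; Lindqvist 616.00 → $620; Sato 359.33 → $360; Dube 154.00 → $150; Ibarra 462.00 → $460.
Totals: Quinlan $100 + $720 = $820; Lindqvist $100 + $620 = $720; Sato $100 + $360 = $460; Dube $100 + $150 = $250; Ibarra $100 + $460 = $560.

Quinlan: $820 | Lindqvist: $720 | Sato: $460 | Dube: $250 | Ibarra: $560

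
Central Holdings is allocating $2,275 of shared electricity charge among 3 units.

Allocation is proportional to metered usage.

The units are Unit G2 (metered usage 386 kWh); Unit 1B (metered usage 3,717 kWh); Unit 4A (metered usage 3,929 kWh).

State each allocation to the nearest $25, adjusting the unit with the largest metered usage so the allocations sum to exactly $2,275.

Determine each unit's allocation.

Unit G2: $100 | Unit 1B: $1,050 | Unit 4A: $1,125

Sum of metered usage: 386 + 3,717 + 3,929 = 8,032.
Unrounded shares: Unit G2 109.33; Unit 1B 1,052.81; Unit 4A 1,112.86.
After rounding ($25): Unit G2 $100; Unit 1B $1,050; Unit 4A $1,125. Sum = $2,275.
No rounding difference to absorb.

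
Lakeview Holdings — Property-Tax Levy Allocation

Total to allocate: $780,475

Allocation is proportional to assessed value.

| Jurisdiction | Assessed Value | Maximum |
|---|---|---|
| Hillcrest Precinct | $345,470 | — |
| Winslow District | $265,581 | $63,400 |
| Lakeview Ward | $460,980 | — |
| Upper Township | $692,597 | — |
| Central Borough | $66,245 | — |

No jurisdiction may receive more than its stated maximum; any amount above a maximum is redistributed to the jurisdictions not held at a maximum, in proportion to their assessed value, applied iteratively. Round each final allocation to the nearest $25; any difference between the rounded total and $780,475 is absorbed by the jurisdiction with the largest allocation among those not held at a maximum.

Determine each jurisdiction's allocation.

Hillcrest Precinct: $158,275 | Winslow District: $63,400 | Lakeview Ward: $211,175 | Upper Township: $317,275 | Central Borough: $30,350

Combined assessed value = 1,830,873.
Proportional shares (ignoring caps): Hillcrest Precinct 147,268.92; Winslow District 113,213.39; Lakeview Ward 196,509.19; Upper Township 295,244.21; Central Borough 28,239.30.
Capped: Winslow District ($63,400); residual $717,075 reallocated over remaining assessed value 1,565,292.
Redistributed shares: Hillcrest Precinct 158,263.06 → $158,275; Lakeview Ward 211,179.28 → $211,175; Upper Township 317,285.21 → $317,275; Central Borough 30,347.46 → $30,350.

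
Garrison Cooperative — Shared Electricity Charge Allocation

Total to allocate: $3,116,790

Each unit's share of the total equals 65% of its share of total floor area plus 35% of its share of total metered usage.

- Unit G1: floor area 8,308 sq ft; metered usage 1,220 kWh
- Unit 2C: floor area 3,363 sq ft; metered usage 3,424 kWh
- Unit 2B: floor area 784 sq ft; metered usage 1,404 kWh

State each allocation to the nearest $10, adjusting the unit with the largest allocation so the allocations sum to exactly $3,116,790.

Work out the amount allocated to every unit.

Totals — floor area 12,455, metered usage 6,048.
Combined weights (65% floor area + 35% metered usage): Unit G1 0.5042; Unit 2C 0.3737; Unit 2B 0.1222.
Pro-rata amounts: Unit G1 1,571,419.22; Unit 2C 1,164,607.21; Unit 2B 380,763.57.
After rounding ($10): Unit G1 $1,571,420; Unit 2C $1,164,610; Unit 2B $380,760. Sum = $3,116,790.
Sum already equals the total — no adjustment.

Unit G1: $1,571,420 | Unit 2C: $1,164,610 | Unit 2B: $380,760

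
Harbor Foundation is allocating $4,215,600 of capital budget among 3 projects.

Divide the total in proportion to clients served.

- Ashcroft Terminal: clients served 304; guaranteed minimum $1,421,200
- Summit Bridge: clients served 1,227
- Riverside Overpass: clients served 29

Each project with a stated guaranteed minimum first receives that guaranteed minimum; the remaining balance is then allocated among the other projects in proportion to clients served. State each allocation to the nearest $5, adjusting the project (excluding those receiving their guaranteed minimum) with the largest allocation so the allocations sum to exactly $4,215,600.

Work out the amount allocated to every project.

Ashcroft Terminal: $1,421,200; Summit Bridge: $2,729,880; Riverside Overpass: $64,520

Guaranteed amounts: Ashcroft Terminal $1,421,200. Residual $2,794,400.
Residual split over remaining clients served 1,256: Summit Bridge 2,729,879.62 → $2,729,880; Riverside Overpass 64,520.38 → $64,520.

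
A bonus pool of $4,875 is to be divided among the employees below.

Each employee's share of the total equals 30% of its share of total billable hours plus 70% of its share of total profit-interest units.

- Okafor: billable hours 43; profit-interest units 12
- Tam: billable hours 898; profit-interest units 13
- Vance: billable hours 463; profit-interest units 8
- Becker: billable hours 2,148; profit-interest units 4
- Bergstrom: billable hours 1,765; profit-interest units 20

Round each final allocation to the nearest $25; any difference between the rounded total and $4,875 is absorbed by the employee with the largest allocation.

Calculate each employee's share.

Okafor: $725; Tam: $1,025; Vance: $600; Becker: $825; Bergstrom: $1,700

Totals — billable hours 5,317, profit-interest units 57.
Composite weights (30% billable hours + 70% profit-interest units): Okafor 0.1498; Tam 0.2103; Vance 0.1244; Becker 0.1703; Bergstrom 0.3452.
Proportional shares: Okafor 730.25; Tam 1,025.29; Vance 606.30; Becker 830.30; Bergstrom 1,682.85.
Rounded to nearest $25: Okafor $725; Tam $1,025; Vance $600; Becker $825; Bergstrom $1,675. Sum = $4,850.
Difference $4,875 − $4,850 = +$25 applied to largest allocation (Bergstrom): Bergstrom becomes $1,700.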